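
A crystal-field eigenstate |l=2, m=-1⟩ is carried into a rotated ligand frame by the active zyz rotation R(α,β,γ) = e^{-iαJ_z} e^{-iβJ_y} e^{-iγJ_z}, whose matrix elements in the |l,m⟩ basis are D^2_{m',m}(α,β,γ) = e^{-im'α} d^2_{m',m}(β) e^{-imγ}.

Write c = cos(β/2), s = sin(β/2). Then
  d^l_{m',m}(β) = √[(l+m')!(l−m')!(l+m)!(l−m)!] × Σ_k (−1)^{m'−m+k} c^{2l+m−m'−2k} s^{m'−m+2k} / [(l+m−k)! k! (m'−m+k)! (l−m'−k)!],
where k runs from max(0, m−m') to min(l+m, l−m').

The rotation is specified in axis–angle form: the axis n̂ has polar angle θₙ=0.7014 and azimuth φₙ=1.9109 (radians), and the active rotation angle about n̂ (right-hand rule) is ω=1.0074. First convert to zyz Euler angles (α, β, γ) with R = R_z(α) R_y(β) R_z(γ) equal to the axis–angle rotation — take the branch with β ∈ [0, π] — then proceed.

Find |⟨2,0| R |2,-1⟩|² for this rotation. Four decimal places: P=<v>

Axis–angle → zyz. n̂ = (sinθₙcosφₙ, sinθₙsinφₙ, cosθₙ) = (-0.215258, +0.608326, +0.763940), ω = 1.0074.
R = I cosω + sinω [n̂]ₓ + (1−cosω) n̂n̂ᵀ gives
  R = [+0.555650, -0.706883, +0.437686; +0.584856, +0.706486, +0.398522; -0.590928, +0.034544, +0.805985]
β = atan2(√(R₁₃²+R₂₃²), R₃₃) = 0.633459; α = atan2(R₂₃, R₁₃) mod 2π = 0.738598; γ = atan2(R₃₂, −R₃₁) mod 2π = 0.058391
Split into d^2_{0,-1}(β=0.6335) × two z-phases.
Half-angle: c=0.950259, s=0.311461. N=√(2·2·1·6)=4.898979
Admissible k: 0..1 (factorial args all ≥0)
  k=0: (−1)^1·4.8990/(2)·0.9503^3·0.3115^1 = -0.654643
  k=1: (−1)^2·4.8990/(2)·0.9503^1·0.3115^3 = +0.070328
d^2_{0,-1}(0.6335) = -0.654643 +0.070328 = -0.584316
|D^2_{0,-1}|² = |d^2_{0,-1}(β)|² = (-0.584316)² = 0.341425 (the z-rotation phases have unit modulus)

P=0.3414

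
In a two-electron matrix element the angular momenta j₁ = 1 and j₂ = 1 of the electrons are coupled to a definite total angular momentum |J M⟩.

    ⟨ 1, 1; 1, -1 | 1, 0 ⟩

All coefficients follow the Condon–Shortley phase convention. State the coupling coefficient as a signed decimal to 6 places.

j₁+j₂−J=1  J+j₁−j₂=1  J−j₁+j₂=1  j₁+j₂+J+1=4
(j₁±m₁, j₂±m₂, J±M) = (2,0,0,2,1,1)
P² = 1/2
sum k=0..0:
  [0] +1/1 = 1
S = 1
C² = P²·S² = 1/2 ; C = +0.707107

+√(1/2) ≈ +0.707107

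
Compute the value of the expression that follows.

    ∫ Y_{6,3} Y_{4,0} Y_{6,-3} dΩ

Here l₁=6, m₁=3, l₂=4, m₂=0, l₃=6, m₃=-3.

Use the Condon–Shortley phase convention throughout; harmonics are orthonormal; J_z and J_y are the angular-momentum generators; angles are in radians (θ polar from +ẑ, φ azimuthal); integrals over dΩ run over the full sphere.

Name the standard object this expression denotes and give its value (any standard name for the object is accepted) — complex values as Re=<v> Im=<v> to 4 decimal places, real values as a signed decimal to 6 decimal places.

This is a Gaunt coefficient — the integral of a triple product of spherical harmonics over the sphere.
m-sum 0 ✓  L=16 even ✓  2≤6≤10 ✓
Π(2lᵢ+1) = 13×9×13 = 1521
triangle coeff Δ(6,4,6) = 1/15315300
Σ_t [0,4]: t=0:+1/829440 t=1:−1/25920 t=2:+1/9216 t=3:−1/25920 t=4:+1/829440 = 7/207360
(3j)²=28/2431 [(6 4 6; 0 0 0)], sign=+1
Σ_t [0,3]: t=0:+1/414720 t=1:−1/51840 t=2:+1/80640 t=3:−1/1451520 = -1/193536
(3j)²=81/17017 [(6 4 6; 3 0 -3)], sign=+1
⇒ 4πI² = 2916/34969
I = (+1)√(2916/34969/(4π)) = 0.08146053

Gaunt coefficient, +0.081461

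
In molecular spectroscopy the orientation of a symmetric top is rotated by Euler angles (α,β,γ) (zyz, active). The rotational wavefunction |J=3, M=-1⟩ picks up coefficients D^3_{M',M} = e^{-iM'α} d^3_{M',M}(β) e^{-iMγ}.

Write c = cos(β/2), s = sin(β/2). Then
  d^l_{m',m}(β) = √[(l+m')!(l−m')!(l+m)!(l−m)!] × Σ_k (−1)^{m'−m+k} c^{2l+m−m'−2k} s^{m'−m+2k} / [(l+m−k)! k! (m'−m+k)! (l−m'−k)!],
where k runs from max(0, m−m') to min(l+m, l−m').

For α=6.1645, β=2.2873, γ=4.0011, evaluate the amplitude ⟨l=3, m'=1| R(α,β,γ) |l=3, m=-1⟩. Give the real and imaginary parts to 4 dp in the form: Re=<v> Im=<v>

Re=0.1270 Im=0.1886

First d^3_{1,-1}(β=2.2873), then the phase factors e^{-i(1)α} and e^{-i(-1)γ}:
c=cos(2.287300/2)=0.414275, s=sin(2.287300/2)=0.910152; N=√[24·2·2·24]=48.000000
k∈{0,1,2} keeps every argument non-negative
  k=0: (−1)^2·48.0000/(8)·0.4143^4·0.9102^2 = +0.146398
  k=1: (−1)^3·48.0000/(6)·0.4143^2·0.9102^4 = -0.942156
  k=2: (−1)^4·48.0000/(48)·0.4143^0·0.9102^6 = +0.568437
d^3_{1,-1}(2.2873) = +0.146398 -0.942156 +0.568437 = -0.227321
Attach z-rotation phases: D = e^{-i(1)(6.1645)}·(-0.227321)·e^{-i(-1)(4.0011)} = +0.126964+0.188560i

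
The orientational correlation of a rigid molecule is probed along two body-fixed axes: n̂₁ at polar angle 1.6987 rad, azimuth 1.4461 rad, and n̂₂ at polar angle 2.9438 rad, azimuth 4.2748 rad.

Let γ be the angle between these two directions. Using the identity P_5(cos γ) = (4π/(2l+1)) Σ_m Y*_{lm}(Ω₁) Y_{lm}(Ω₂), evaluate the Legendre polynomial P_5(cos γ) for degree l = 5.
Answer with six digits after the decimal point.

Expand P_5 via completeness: Σ_{m} conj(Y_{5,m}) at Ω₁ times Y_{5,m} at Ω₂ —
  [-5]  conj(Y_{5,-5})(Ω₁) = 0.26010 + 0.36167j ; Y_{5,-5}(Ω₂) = -0.00011 - 0.00008j ; Δ = -0.00000 - 0.00006j
  [-4]  conj(Y_{5,-4})(Ω₁) = -0.15910 + 0.08667j ; Y_{5,-4}(Ω₂) = 0.00038 - 0.00211j ; Δ = 0.00012 + 0.00037j
  [-3]  conj(Y_{5,-3})(Ω₁) = 0.10528 + 0.26818j ; Y_{5,-3}(Ω₂) = 0.01942 - 0.00513j ; Δ = 0.00342 + 0.00467j
  [-2]  conj(Y_{5,-2})(Ω₁) = -0.19602 + 0.04993j ; Y_{5,-2}(Ω₂) = 0.07748 + 0.09281j ; Δ = -0.01982 - 0.01432j
  [-1]  conj(Y_{5,-1})(Ω₁) = 0.03073 + 0.24515j ; Y_{5,-1}(Ω₂) = -0.18536 + 0.39620j ; Δ = -0.10283 - 0.03327j
  [+0]  conj(Y_{5,0})(Ω₁) = -0.20702 + 0.00000j ; Y_{5,0}(Ω₂) = -0.68017 + 0.00000j ; Δ = 0.14081 + 0.00000j
  [+1]  conj(Y_{5,1})(Ω₁) = -0.03073 + 0.24515j ; Y_{5,1}(Ω₂) = 0.18536 + 0.39620j ; Δ = -0.10283 + 0.03327j
  [+2]  conj(Y_{5,2})(Ω₁) = -0.19602 - 0.04993j ; Y_{5,2}(Ω₂) = 0.07748 - 0.09281j ; Δ = -0.01982 + 0.01432j
  [+3]  conj(Y_{5,3})(Ω₁) = -0.10528 + 0.26818j ; Y_{5,3}(Ω₂) = -0.01942 - 0.00513j ; Δ = 0.00342 - 0.00467j
  [+4]  conj(Y_{5,4})(Ω₁) = -0.15910 - 0.08667j ; Y_{5,4}(Ω₂) = 0.00038 + 0.00211j ; Δ = 0.00012 - 0.00037j
  [+5]  conj(Y_{5,5})(Ω₁) = -0.26010 + 0.36167j ; Y_{5,5}(Ω₂) = 0.00011 - 0.00008j ; Δ = -0.00000 + 0.00006j
Σ over m = -0.09740 + 0.00000j; ×(4π/11) → -0.11127 + 0.00000j. Real part: -0.111273

-0.111273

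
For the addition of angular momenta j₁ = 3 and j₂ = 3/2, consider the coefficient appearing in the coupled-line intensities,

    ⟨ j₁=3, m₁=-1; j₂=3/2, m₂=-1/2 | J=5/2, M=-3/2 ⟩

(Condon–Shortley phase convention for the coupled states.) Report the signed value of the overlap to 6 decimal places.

-0.591608

triangle: 2!×4!×1!/8! = 48/40320
(j±m)!: 2!×4!×1!×2!×1!×4! = 2304
prefactor² = (2J+1)×Δ×N² = 576/35
  k=0: +1/(0!×2!×4!×1!×0!×0!) = 1/48
  k=1: −1/(1!×1!×3!×0!×1!×1!) = -1/6
Σ = -7/48  ⇒  CG² = 576/35×(-7/48)² = 7/20
CG = −√(7/20) = -0.591608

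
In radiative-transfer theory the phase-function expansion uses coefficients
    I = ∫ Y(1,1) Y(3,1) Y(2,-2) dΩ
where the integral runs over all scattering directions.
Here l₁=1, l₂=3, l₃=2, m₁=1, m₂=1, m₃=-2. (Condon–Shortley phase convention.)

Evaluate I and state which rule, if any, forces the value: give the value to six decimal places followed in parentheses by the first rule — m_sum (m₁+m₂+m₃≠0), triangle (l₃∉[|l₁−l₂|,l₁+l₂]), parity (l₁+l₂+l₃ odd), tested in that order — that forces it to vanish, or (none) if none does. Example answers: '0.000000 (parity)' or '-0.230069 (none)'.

-0.082589 (none)

Checks pass: Σm=0; 6 even; l₃=2∈[2,4].
(2·1+1)(2·3+1)(2·2+1) = 105
Δ: 2! 0! 4! / 7! → 1/105
sum: t=1:−1/4 = -1/4
3j²(1 3 2; 0 0 0) = Δ·Π!·Σ² = 3/35  (sign -1)
sum: t=0:+1/48 = 1/48
3j²(1 3 2; 1 1 -2) = Δ·Π!·Σ² = 1/105  (sign +1)
combine: 4πI² = 105·3/35·1/105 = 3/35
take √, sign -1: I = -0.08258890
No selection rule forces the value: the integral is nonzero (none).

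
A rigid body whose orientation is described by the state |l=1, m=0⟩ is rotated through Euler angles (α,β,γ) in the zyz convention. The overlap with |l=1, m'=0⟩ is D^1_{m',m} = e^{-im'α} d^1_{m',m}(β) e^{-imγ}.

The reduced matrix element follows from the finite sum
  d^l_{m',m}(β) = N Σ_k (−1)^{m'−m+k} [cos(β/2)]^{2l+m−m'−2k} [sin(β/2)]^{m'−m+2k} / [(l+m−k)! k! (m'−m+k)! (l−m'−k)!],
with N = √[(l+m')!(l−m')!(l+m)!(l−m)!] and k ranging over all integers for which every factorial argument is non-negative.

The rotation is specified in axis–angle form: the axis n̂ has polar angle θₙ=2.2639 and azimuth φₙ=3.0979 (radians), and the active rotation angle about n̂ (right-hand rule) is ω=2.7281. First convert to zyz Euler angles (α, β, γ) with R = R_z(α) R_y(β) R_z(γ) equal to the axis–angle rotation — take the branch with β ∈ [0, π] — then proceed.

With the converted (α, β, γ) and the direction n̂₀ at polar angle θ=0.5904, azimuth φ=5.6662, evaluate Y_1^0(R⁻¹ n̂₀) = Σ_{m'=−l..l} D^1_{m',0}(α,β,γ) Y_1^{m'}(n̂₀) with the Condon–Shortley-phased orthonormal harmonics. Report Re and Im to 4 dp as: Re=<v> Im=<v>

Axis–angle → zyz. n̂ = (sinθₙcosφₙ, sinθₙsinφₙ, cosθₙ) = (-0.768533, +0.033601, -0.638928), ω = 2.7281.
R = I cosω + sinω [n̂]ₓ + (1−cosω) n̂n̂ᵀ gives
  R = [+0.215784, +0.207258, +0.954192; -0.306198, -0.913560, +0.267677; +0.927189, -0.349932, -0.133670]
β = atan2(√(R₁₃²+R₂₃²), R₃₃) = 1.704867; α = atan2(R₂₃, R₁₃) mod 2π = 0.273497; γ = atan2(R₃₂, −R₃₁) mod 2π = 3.502475
Need the full column D^1_{m',0} for m'=−1..1 at α=0.2735, β=1.7049, γ=3.5025.
cos(β/2)=0.658153, sin(β/2)=0.752884
d^1_{-1,0}: single k=1 term ⇒ +0.700761;  D = +0.674715+0.189276i
d^1_{0,0}: k∈[0..1] ⇒ +0.433165 -0.566835 = -0.133670;  D = -0.133670+0.000000i
d^1_{1,0}: single k=0 term ⇒ -0.700761;  D = -0.674715+0.189276i
Y_1^{m'}(θ=0.5904,φ=5.6662) and Σ D·Y over m':
  (+0.6747+0.1893i)·(+0.1569+0.1113i)  (-0.1337+0.0000i)·(+0.4059+0.0000i)  (-0.6747+0.1893i)·(-0.1569+0.1113i)
Y_1^0(R⁻¹ n̂) = +0.115308+0.000000i

Re=0.1153 Im=0.0000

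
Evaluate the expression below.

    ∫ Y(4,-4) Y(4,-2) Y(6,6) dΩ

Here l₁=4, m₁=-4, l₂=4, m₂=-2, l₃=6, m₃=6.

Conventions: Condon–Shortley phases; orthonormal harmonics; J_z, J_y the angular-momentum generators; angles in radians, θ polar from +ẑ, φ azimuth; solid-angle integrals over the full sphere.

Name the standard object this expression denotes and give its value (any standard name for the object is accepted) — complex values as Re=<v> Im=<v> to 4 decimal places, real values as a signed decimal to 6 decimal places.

This is a Gaunt coefficient — the integral of a triple product of spherical harmonics over the sphere.
Checks pass: Σm=0; 14 even; l₃=6∈[0,8].
(2·4+1)(2·4+1)(2·6+1) = 1053
Δ: 2! 6! 6! / 15! → 1/1261260
sum: t=0:+1/4608 t=1:−1/1296 t=2:+1/4608 = -7/20736
3j²(4 4 6; 0 0 0) = Δ·Π!·Σ² = 20/1287  (sign -1)
sum: t=2:+1/1036800 = 1/1036800
3j²(4 4 6; -4 -2 6) = Δ·Π!·Σ² = 4/195  (sign +1)
combine: 4πI² = 1053·20/1287·4/195 = 48/143
take √, sign -1: I = -0.16343598

Gaunt coefficient, -0.163436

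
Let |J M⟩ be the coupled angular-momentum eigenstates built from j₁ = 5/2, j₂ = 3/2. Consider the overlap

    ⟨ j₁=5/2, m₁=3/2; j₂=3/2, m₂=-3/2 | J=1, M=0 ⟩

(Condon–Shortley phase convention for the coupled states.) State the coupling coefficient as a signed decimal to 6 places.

+0.447214

√[3·3!2!0!/6! · 4!1!0!3!1!1!] = √(36/5)
  +(−1)^0/∏(0,3,1,0,1,0)! = 1/6  (running 1/6)
⟨..|..⟩ = √(36/5)·(1/6) = +0.447214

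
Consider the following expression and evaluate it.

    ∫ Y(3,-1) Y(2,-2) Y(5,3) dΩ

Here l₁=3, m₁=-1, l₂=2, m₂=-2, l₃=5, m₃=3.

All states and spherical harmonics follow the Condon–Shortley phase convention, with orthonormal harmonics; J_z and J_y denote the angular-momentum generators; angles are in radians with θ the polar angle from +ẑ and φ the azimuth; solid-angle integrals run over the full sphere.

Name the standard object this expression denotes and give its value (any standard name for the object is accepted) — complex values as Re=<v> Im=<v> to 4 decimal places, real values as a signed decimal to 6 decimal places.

This is a Gaunt coefficient — the integral of a triple product of spherical harmonics over the sphere.
Checks pass: Σm=0; 10 even; l₃=5∈[1,5].
(2·3+1)(2·2+1)(2·5+1) = 385
Δ: 0! 6! 4! / 11! → 1/2310
sum: t=0:+1/144 = 1/144
3j²(3 2 5; 0 0 0) = Δ·Π!·Σ² = 10/231  (sign -1)
sum: t=0:+1/1152 = 1/1152
3j²(3 2 5; -1 -2 3) = Δ·Π!·Σ² = 1/33  (sign +1)
combine: 4πI² = 385·10/231·1/33 = 50/99
take √, sign -1: I = -0.20047604

Gaunt coefficient, -0.200476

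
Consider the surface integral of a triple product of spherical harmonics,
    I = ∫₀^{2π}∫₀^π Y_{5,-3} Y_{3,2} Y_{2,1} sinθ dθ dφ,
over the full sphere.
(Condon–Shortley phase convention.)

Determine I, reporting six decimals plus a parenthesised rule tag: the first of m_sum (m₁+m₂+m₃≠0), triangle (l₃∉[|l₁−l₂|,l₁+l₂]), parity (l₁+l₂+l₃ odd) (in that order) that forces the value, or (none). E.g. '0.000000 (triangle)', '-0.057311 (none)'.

Checks pass: Σm=0; 10 even; l₃=2∈[2,8].
(2·5+1)(2·3+1)(2·2+1) = 385
Δ: 6! 4! 0! / 11! → 1/2310
sum: t=3:−1/144 = -1/144
3j²(5 3 2; 0 0 0) = Δ·Π!·Σ² = 10/231  (sign -1)
sum: t=5:−1/720 = -1/720
3j²(5 3 2; -3 2 1) = Δ·Π!·Σ² = 8/165  (sign +1)
combine: 4πI² = 385·10/231·8/165 = 80/99
take √, sign -1: I = -0.25358436
No selection rule forces the value: the integral is nonzero (none).

-0.253584 (none)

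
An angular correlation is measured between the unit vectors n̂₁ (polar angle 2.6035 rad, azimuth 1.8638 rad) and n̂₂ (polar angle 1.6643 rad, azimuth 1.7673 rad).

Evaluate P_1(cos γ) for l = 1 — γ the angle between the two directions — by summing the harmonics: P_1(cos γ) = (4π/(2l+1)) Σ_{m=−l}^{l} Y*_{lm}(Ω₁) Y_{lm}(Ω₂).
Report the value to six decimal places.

0.588060

Summing Y*_{l m}(θ₁,φ₁)·Y_{l m}(θ₂,φ₂) over m ∈ [−1, 1]; prefactor 4π/(2·1+1) = 4.188790:
  m=-1: Y*=-0.051142+0.169519i  Y=-0.067160-0.337365i  product +0.060624+0.005868i
  m=+0: Y*=-0.419557-0.000000i  Y=-0.045620+0.000000i  product +0.019140+0.000000i
  m=+1: Y*=+0.051142+0.169519i  Y=+0.067160-0.337365i  product +0.060624-0.005868i
Accumulated sum +0.140389+0.000000i; after 4π/(2l+1) scaling, +0.588060+0.000000i ⇒ P_1 = 0.588060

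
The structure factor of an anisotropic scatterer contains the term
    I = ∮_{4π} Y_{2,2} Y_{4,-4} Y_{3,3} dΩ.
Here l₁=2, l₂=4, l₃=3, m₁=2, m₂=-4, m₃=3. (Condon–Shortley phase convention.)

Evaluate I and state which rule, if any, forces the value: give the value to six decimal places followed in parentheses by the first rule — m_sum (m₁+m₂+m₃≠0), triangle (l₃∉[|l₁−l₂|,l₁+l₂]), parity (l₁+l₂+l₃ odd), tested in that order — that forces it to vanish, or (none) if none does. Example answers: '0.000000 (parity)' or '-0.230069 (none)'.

0.000000 (m_sum)

Σmᵢ = 1 ≠ 0, so the φ-integral vanishes; I = 0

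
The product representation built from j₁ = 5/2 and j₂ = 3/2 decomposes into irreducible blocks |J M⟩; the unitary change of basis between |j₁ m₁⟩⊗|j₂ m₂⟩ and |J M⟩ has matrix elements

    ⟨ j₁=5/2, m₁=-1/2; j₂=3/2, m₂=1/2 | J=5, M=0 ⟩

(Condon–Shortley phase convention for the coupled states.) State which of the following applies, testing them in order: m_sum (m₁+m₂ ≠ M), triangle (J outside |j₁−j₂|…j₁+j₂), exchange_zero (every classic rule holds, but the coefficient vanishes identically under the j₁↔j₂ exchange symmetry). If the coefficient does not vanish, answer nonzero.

triangle

m-sum: m₁+m₂ = -1/2+1/2 = 0, M = 0  ✓
triangle: need |j₁−j₂| ≤ J ≤ j₁+j₂, i.e. J ∈ [1, 4]; J = 5 is outside ✗ ⇒ coefficient is 0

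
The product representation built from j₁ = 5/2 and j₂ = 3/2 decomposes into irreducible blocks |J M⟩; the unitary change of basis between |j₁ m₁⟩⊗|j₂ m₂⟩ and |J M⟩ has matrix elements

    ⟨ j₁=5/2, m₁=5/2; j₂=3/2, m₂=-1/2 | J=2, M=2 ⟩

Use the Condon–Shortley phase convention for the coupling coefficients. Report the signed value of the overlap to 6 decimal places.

√[5·2!3!1!/7! · 5!0!1!2!4!0!] = √(480/7)
  +(−1)^0/∏(0,2,0,1,3,0)! = 1/12  (running 1/12)
⟨..|..⟩ = √(480/7)·(1/12) = +0.690066

+0.690066  (= +√(10/21))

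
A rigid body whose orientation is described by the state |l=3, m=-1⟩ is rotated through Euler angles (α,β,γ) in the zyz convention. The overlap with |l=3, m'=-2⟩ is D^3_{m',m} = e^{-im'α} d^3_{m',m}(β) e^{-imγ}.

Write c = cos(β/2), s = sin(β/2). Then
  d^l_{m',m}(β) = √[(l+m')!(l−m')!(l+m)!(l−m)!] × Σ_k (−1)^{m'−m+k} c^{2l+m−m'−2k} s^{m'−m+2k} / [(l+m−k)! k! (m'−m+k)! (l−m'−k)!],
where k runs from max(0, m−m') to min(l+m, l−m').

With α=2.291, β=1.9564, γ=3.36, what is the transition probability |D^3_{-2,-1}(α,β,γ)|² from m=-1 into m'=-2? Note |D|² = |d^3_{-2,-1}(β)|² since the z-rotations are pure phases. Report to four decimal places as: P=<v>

D^3_{-2,-1}(2.2910,1.9564,3.3600) = e^{-i·-2·2.2910}·d^3_{-2,-1}(1.9564)·e^{-i·-1·3.3600}. Compute d first:
With c≡cos(β/2)=0.558517 and s≡sin(β/2)=0.829493, N=[1·120·2·24]^{1/2}=75.894664
Admissible k: 1..2 (factorial args all ≥0)
  k=1: (−1)^0·75.8947/(24)·0.5585^5·0.8295^1 = +0.142559
  k=2: (−1)^1·75.8947/(12)·0.5585^3·0.8295^3 = -0.628893
d^3_{-2,-1}(1.9564) = +0.142559 -0.628893 = -0.486335
|D^3_{-2,-1}|² = |d^3_{-2,-1}(β)|² = (-0.486335)² = 0.236521 (the z-rotation phases have unit modulus)

P=0.2365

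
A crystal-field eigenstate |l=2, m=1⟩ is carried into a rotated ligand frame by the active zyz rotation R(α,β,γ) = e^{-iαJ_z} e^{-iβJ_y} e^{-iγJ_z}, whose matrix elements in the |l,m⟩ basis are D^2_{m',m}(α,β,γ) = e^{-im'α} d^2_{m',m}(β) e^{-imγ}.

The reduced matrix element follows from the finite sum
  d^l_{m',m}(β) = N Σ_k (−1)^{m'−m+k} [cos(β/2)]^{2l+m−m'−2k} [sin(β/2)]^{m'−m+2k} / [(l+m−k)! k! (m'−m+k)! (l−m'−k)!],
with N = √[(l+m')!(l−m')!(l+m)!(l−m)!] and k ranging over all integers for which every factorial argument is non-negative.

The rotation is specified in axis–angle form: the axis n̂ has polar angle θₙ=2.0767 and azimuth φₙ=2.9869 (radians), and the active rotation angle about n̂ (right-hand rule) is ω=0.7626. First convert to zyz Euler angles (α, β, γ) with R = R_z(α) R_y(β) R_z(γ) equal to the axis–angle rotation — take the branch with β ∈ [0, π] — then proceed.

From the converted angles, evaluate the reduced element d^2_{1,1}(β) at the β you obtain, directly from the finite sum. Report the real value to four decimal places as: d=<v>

Axis–angle → zyz. n̂ = (sinθₙcosφₙ, sinθₙsinφₙ, cosθₙ) = (-0.864292, +0.134776, -0.484598), ω = 0.7626.
R = I cosω + sinω [n̂]ₓ + (1−cosω) n̂n̂ᵀ gives
  R = [+0.929930, +0.302500, +0.209103; -0.367024, +0.728073, +0.578967; +0.022895, -0.615145, +0.788082]
β = atan2(√(R₁₃²+R₂₃²), R₃₃) = 0.663110; α = atan2(R₂₃, R₁₃) mod 2π = 1.224209; γ = atan2(R₃₂, −R₃₁) mod 2π = 4.675187
d^2_{1,1}(β=0.6631) via the finite sum:
c=cos(0.663110/2)=0.945537, s=sin(0.663110/2)=0.325514; N=√[6·1·6·1]=6.000000
The bounds max(0,m−m')=0 and min(l+m,l−m')=1 give 2 terms
  k=0: (−1)^0·6.0000/(6)·0.9455^4·0.3255^0 = +0.799309
  k=1: (−1)^1·6.0000/(2)·0.9455^2·0.3255^2 = -0.284195
d^2_{1,1}(0.6631) = +0.799309 -0.284195 = +0.515114

d=0.5151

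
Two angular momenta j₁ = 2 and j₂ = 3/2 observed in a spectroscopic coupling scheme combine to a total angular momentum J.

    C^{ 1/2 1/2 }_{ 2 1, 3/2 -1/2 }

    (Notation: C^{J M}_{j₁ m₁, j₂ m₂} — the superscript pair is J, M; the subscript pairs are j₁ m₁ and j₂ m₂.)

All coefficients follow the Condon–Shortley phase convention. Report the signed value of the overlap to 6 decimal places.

j₁+j₂−J=3  J+j₁−j₂=1  J−j₁+j₂=0  j₁+j₂+J+1=5
(j₁±m₁, j₂±m₂, J±M) = (3,1,1,2,1,0)
P² = 6/5
sum k=1..1:
  [1] −1/2 = -1/2
S = -1/2
C² = P²·S² = 3/10 ; C = -0.547723

-0.547723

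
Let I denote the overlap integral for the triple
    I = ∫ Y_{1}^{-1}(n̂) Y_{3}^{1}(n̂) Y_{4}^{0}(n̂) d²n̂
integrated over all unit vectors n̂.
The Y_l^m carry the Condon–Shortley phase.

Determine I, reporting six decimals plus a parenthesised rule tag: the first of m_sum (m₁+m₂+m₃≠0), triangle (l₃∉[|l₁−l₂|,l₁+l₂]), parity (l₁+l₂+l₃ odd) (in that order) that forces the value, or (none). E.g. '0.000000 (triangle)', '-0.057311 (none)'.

m-sum 0 ✓  L=8 even ✓  2≤4≤4 ✓
Π(2lᵢ+1) = 3×7×9 = 189
triangle coeff Δ(1,3,4) = 1/252
Σ_t [0,0]: t=0:+1/36 = 1/36
(3j)²=4/63 [(1 3 4; 0 0 0)], sign=+1
Σ_t [0,0]: t=0:+1/96 = 1/96
(3j)²=1/42 [(1 3 4; -1 1 0)], sign=+1
⇒ 4πI² = 2/7
I = (+1)√(2/7/(4π)) = 0.15078601
No selection rule forces the value: the integral is nonzero (none).

0.150786 (none)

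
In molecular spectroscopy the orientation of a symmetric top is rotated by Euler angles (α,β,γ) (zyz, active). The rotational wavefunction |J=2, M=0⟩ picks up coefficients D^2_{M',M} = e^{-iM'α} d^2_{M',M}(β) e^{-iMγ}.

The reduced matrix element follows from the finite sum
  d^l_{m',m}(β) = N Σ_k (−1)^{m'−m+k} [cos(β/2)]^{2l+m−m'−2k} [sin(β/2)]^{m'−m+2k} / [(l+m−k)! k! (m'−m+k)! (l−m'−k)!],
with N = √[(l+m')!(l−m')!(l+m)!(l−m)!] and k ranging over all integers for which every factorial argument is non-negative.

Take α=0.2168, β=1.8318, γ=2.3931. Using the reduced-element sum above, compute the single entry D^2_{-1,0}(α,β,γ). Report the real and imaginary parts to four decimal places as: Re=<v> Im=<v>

First d^2_{-1,0}(β=1.8318), then the phase factors e^{-i(-1)α} and e^{-i(0)γ}:
Half-angle: c=0.609077, s=0.793111. N=√(1·6·2·2)=4.898979
k∈{1,2} keeps every argument non-negative
  k=1: (−1)^0·4.8990/(2)·0.6091^3·0.7931^1 = +0.438961
  k=2: (−1)^1·4.8990/(2)·0.6091^1·0.7931^3 = -0.744303
d^2_{-1,0}(1.8318) = +0.438961 -0.744303 = -0.305342
Attach z-rotation phases: D = e^{-i(-1)(0.2168)}·(-0.305342)·e^{-i(0)(2.3931)} = -0.298194-0.065681i

Re=-0.2982 Im=-0.0657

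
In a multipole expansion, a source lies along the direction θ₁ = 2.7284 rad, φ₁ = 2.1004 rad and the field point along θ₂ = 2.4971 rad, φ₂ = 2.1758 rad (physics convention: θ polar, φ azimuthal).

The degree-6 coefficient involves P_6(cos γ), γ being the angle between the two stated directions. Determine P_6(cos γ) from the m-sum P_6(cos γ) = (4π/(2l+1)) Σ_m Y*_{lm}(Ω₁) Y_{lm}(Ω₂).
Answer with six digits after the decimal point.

0.500536

Addition theorem: P_6(cos γ) = (4π/13) Σ_m Y*_{lm}(Ω₁) Y_{lm}(Ω₂), m = −6…6:
  [-6]  conj(Y_{6,-6})(Ω₁) = 0.00202 + 0.00007j ; Y_{6,-6}(Ω₂) = 0.02006 - 0.01066j ; Δ = 0.00004 - 0.00002j
  [-5]  conj(Y_{6,-5})(Ω₁) = 0.00758 + 0.01409j ; Y_{6,-5}(Ω₂) = 0.01218 - 0.10400j ; Δ = 0.00156 - 0.00062j
  [-4]  conj(Y_{6,-4})(Ω₁) = -0.03972 + 0.06514j ; Y_{6,-4}(Ω₂) = -0.21042 - 0.18514j ; Δ = 0.02042 - 0.00635j
  [-3]  conj(Y_{6,-3})(Ω₁) = -0.24044 - 0.00433j ; Y_{6,-3}(Ω₂) = -0.44152 + 0.11002j ; Δ = 0.10664 - 0.02454j
  [-2]  conj(Y_{6,-2})(Ω₁) = -0.23443 - 0.41754j ; Y_{6,-2}(Ω₂) = -0.12341 + 0.32709j ; Δ = 0.16550 - 0.02515j
  [-1]  conj(Y_{6,-1})(Ω₁) = 0.23371 - 0.39924j ; Y_{6,-1}(Ω₂) = -0.07819 - 0.11308j ; Δ = -0.06342 + 0.00479j
  [+0]  conj(Y_{6,0})(Ω₁) = -0.14168 + 0.00000j ; Y_{6,0}(Ω₂) = -0.39762 + 0.00000j ; Δ = 0.05633 + 0.00000j
  [+1]  conj(Y_{6,1})(Ω₁) = -0.23371 - 0.39924j ; Y_{6,1}(Ω₂) = 0.07819 - 0.11308j ; Δ = -0.06342 - 0.00479j
  [+2]  conj(Y_{6,2})(Ω₁) = -0.23443 + 0.41754j ; Y_{6,2}(Ω₂) = -0.12341 - 0.32709j ; Δ = 0.16550 + 0.02515j
  [+3]  conj(Y_{6,3})(Ω₁) = 0.24044 - 0.00433j ; Y_{6,3}(Ω₂) = 0.44152 + 0.11002j ; Δ = 0.10664 + 0.02454j
  [+4]  conj(Y_{6,4})(Ω₁) = -0.03972 - 0.06514j ; Y_{6,4}(Ω₂) = -0.21042 + 0.18514j ; Δ = 0.02042 + 0.00635j
  [+5]  conj(Y_{6,5})(Ω₁) = -0.00758 + 0.01409j ; Y_{6,5}(Ω₂) = -0.01218 - 0.10400j ; Δ = 0.00156 + 0.00062j
  [+6]  conj(Y_{6,6})(Ω₁) = 0.00202 - 0.00007j ; Y_{6,6}(Ω₂) = 0.02006 + 0.01066j ; Δ = 0.00004 + 0.00002j
Total Σ_m = 0.51781 - 0.00000j. Multiply by 0.966644: 0.50054 - 0.00000j. P_6(cos γ) = 0.500536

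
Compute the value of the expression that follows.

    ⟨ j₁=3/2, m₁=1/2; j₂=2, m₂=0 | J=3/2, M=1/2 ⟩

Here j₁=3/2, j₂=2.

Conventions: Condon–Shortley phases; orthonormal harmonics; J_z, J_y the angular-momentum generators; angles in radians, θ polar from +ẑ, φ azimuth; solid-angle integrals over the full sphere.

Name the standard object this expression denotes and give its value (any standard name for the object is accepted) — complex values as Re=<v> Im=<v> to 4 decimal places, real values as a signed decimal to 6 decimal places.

This is a Clebsch–Gordan (vector-coupling) coefficient.
triangle: 2!×1!×2!/6! = 4/720
(j±m)!: 2!×1!×2!×2!×2!×1! = 16
prefactor² = (2J+1)×Δ×N² = 16/45
  k=0: +1/(0!×2!×1!×2!×0!×0!) = 1/4
  k=1: −1/(1!×1!×0!×1!×1!×1!) = -1
Σ = -3/4  ⇒  CG² = 16/45×(-3/4)² = 1/5
CG = −√(1/5) = -0.447214

Clebsch–Gordan coefficient, −√(1/5) ≈ -0.447214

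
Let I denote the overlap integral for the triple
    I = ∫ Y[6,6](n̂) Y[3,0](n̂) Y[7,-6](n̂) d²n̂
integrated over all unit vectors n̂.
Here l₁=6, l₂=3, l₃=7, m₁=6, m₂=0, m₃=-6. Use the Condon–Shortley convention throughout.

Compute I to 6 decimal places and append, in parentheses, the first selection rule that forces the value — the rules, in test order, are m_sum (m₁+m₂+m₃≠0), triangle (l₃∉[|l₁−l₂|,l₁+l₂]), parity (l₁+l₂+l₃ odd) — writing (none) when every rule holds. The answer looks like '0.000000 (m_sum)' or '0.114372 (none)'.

Rules hold: Σm=0, L=16 even, 3≤7≤9.
N = 13·7·15 = 1365
Δ = 2!·10!·4!/17! = 1/2042040
Racah Σ t=0..2: t=0:+1/207360 t=1:−1/57600 t=2:+1/207360 = -1/129600
⇒ 3j(6 3 7; 0 0 0)² = 168/12155, sgn +1
Racah Σ t=0..0: t=0:+1/43545600 = 1/43545600
⇒ 3j(6 3 7; 6 0 -6)² = 33/1190, sgn -1
4πI² = N·(3j₀)²·(3jₘ)² = 756/1445
I = -1·√(0.523183/4π) = -0.20404316
No selection rule forces the value: the integral is nonzero (none).

-0.204043 (none)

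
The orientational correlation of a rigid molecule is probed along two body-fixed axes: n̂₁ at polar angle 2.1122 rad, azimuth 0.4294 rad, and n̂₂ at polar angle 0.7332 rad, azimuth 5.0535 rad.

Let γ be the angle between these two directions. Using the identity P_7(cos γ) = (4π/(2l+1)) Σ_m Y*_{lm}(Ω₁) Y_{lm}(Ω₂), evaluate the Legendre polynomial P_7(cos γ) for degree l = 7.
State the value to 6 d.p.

Expand P_7 via completeness: Σ_{m} conj(Y_{7,m}) at Ω₁ times Y_{7,m} at Ω₂ —
  [-7]  conj(Y_{7,-7})(Ω₁) = -0.168192+0.022981i ; Y_{7,-7}(Ω₂) = -0.020580+0.021923i ; Δ = +0.002958-0.004160i
  [-6]  conj(Y_{7,-6})(Ω₁) = +0.322550-0.204563i ; Y_{7,-6}(Ω₂) = +0.057225+0.111036i ; Δ = +0.041172+0.024108i
  [-5]  conj(Y_{7,-5})(Ω₁) = -0.226635+0.348800i ; Y_{7,-5}(Ω₂) = +0.301559-0.040886i ; Δ = -0.054083+0.114450i
  [-4]  conj(Y_{7,-4})(Ω₁) = +0.013501-0.091305i ; Y_{7,-4}(Ω₂) = +0.093627-0.447265i ; Δ = -0.039573-0.014587i
  [-3]  conj(Y_{7,-3})(Ω₁) = -0.086252-0.297045i ; Y_{7,-3}(Ω₂) = -0.287413-0.175213i ; Δ = -0.027256+0.100487i
  [-2]  conj(Y_{7,-2})(Ω₁) = +0.159686+0.185034i ; Y_{7,-2}(Ω₂) = +0.086585-0.070337i ; Δ = +0.026841+0.004789i
  [-1]  conj(Y_{7,-1})(Ω₁) = +0.197877+0.090607i ; Y_{7,-1}(Ω₂) = -0.130910-0.368772i ; Δ = +0.007509-0.084833i
  [+0]  conj(Y_{7,0})(Ω₁) = -0.274985-0.000000i ; Y_{7,0}(Ω₂) = -0.006571+0.000000i ; Δ = +0.001807+0.000000i
  [+1]  conj(Y_{7,1})(Ω₁) = -0.197877+0.090607i ; Y_{7,1}(Ω₂) = +0.130910-0.368772i ; Δ = +0.007509+0.084833i
  [+2]  conj(Y_{7,2})(Ω₁) = +0.159686-0.185034i ; Y_{7,2}(Ω₂) = +0.086585+0.070337i ; Δ = +0.026841-0.004789i
  [+3]  conj(Y_{7,3})(Ω₁) = +0.086252-0.297045i ; Y_{7,3}(Ω₂) = +0.287413-0.175213i ; Δ = -0.027256-0.100487i
  [+4]  conj(Y_{7,4})(Ω₁) = +0.013501+0.091305i ; Y_{7,4}(Ω₂) = +0.093627+0.447265i ; Δ = -0.039573+0.014587i
  [+5]  conj(Y_{7,5})(Ω₁) = +0.226635+0.348800i ; Y_{7,5}(Ω₂) = -0.301559-0.040886i ; Δ = -0.054083-0.114450i
  [+6]  conj(Y_{7,6})(Ω₁) = +0.322550+0.204563i ; Y_{7,6}(Ω₂) = +0.057225-0.111036i ; Δ = +0.041172-0.024108i
  [+7]  conj(Y_{7,7})(Ω₁) = +0.168192+0.022981i ; Y_{7,7}(Ω₂) = +0.020580+0.021923i ; Δ = +0.002958+0.004160i
Total Σ_m = -0.083059-0.000000i. Multiply by 0.837758: -0.069583-0.000000i. P_7(cos γ) = -0.069583

-0.069583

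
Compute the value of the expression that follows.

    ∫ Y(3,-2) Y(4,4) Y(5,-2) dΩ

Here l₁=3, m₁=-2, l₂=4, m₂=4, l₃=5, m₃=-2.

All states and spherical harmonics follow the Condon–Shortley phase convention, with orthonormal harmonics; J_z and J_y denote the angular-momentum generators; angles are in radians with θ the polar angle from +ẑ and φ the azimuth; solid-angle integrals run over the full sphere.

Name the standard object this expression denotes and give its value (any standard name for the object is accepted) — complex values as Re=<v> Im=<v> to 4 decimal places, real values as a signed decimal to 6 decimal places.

Gaunt coefficient, -0.109480

This is a Gaunt coefficient — the integral of a triple product of spherical harmonics over the sphere.
Rules hold: Σm=0, L=12 even, 1≤5≤7.
N = 7·9·11 = 693
Δ = 2!·4!·6!/13! = 1/180180
Racah Σ t=0..2: t=0:+1/576 t=1:−1/144 t=2:+1/576 = -1/288
⇒ 3j(3 4 5; 0 0 0)² = 20/1001, sgn +1
Racah Σ t=2..2: t=2:+1/8640 = 1/8640
⇒ 3j(3 4 5; -2 4 -2)² = 14/1287, sgn -1
4πI² = N·(3j₀)²·(3jₘ)² = 280/1859
I = -1·√(0.150619/4π) = -0.10947990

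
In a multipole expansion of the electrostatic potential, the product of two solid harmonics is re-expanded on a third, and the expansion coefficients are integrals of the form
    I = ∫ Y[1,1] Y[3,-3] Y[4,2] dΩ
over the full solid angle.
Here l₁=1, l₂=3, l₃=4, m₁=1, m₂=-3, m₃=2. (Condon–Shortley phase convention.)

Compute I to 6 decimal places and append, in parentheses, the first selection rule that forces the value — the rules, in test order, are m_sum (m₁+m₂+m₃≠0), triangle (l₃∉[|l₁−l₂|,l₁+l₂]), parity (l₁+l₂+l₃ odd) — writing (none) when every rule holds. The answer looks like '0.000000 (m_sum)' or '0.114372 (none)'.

0.061558 (none)

Checks pass: Σm=0; 8 even; l₃=4∈[2,4].
(2·1+1)(2·3+1)(2·4+1) = 189
Δ: 0! 2! 6! / 9! → 1/252
sum: t=0:+1/36 = 1/36
3j²(1 3 4; 0 0 0) = Δ·Π!·Σ² = 4/63  (sign +1)
sum: t=0:+1/1440 = 1/1440
3j²(1 3 4; 1 -3 2) = Δ·Π!·Σ² = 1/252  (sign +1)
combine: 4πI² = 189·4/63·1/252 = 1/21
take √, sign +1: I = 0.06155813
No selection rule forces the value: the integral is nonzero (none).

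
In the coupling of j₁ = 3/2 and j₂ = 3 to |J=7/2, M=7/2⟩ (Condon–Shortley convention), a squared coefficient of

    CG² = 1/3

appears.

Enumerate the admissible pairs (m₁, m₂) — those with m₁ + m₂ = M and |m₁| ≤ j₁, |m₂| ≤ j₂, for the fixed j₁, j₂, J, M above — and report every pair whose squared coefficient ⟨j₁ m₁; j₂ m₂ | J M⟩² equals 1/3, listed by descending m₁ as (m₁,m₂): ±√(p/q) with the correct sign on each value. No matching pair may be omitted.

Admissible pairs with m₁+m₂ = M = 7/2: (1/2,3), (3/2,2)
  (m₁,m₂)=(3/2,2): CG² = 1/3, CG = +√(1/3)   ← matches the target
  (m₁,m₂)=(1/2,3): CG² = 2/3, CG = −√(2/3)
Pairs with CG² = 1/3: (3/2,2): +√(1/3)

(3/2,2): +√(1/3)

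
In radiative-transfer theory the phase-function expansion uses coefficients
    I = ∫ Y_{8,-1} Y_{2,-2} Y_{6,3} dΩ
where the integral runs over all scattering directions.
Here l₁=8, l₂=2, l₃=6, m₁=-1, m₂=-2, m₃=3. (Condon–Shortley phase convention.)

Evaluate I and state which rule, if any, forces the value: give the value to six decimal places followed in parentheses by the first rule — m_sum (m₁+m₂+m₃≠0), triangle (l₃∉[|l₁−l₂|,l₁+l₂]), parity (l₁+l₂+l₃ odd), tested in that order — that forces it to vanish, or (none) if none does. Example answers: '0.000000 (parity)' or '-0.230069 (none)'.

Checks pass: Σm=0; 16 even; l₃=6∈[6,10].
(2·8+1)(2·2+1)(2·6+1) = 1105
Δ: 4! 12! 0! / 17! → 1/30940
sum: t=2:+1/2073600 = 1/2073600
3j²(8 2 6; 0 0 0) = Δ·Π!·Σ² = 28/1105  (sign +1)
sum: t=0:+1/52254720 = 1/52254720
3j²(8 2 6; -1 -2 3) = Δ·Π!·Σ² = 1/884  (sign -1)
combine: 4πI² = 1105·28/1105·1/884 = 7/221
take √, sign -1: I = -0.05020511
No selection rule forces the value: the integral is nonzero (none).

-0.050205 (none)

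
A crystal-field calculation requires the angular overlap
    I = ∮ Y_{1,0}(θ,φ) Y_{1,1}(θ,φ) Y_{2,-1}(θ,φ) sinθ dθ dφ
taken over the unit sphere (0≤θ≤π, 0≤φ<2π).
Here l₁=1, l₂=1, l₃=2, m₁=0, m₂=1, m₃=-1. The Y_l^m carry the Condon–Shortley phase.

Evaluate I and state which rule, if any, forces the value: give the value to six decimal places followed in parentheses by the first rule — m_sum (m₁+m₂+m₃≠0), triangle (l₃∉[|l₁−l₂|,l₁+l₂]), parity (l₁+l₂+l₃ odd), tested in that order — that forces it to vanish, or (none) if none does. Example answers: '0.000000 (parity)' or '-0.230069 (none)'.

-0.218510 (none)

Rules hold: Σm=0, L=4 even, 0≤2≤2.
N = 3·3·5 = 45
Δ = 0!·2!·2!/5! = 1/30
Racah Σ t=0..0: t=0:+1/1 = 1/1
⇒ 3j(1 1 2; 0 0 0)² = 2/15, sgn +1
Racah Σ t=0..0: t=0:+1/2 = 1/2
⇒ 3j(1 1 2; 0 1 -1)² = 1/10, sgn -1
4πI² = N·(3j₀)²·(3jₘ)² = 3/5
I = -1·√(0.6/4π) = -0.21850969
No selection rule forces the value: the integral is nonzero (none).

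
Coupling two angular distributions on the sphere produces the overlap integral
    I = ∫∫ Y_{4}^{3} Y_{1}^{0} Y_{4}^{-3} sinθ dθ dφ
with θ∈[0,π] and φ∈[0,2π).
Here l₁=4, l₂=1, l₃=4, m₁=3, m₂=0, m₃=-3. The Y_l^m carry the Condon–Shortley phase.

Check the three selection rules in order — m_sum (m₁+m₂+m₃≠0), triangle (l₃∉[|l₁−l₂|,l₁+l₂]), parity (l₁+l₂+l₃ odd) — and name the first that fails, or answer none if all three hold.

parity

azimuthal sum: 3 + 0 − 3 = 0  ✓
3 ≤ 4 ≤ 5 (triangle on l)  ✓
L = 4 + 1 + 4 = 9 (odd)  ✗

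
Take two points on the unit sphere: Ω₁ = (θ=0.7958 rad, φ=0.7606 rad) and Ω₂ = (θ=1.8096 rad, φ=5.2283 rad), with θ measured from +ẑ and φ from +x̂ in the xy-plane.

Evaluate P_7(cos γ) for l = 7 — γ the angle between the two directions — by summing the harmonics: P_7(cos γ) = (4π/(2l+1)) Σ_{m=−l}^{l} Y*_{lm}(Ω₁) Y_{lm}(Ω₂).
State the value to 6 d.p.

0.165318

Term-by-term m-sum for l=7 (normalisation 4π/15 = 0.837758):
  [-7]  conj(Y_{7,-7})(Ω₁) = 0.02728 - 0.03888j ; Y_{7,-7}(Ω₂) = 0.18505 + 0.36449j ; Δ = 0.01922 + 0.00275j
  [-6]  conj(Y_{7,-6})(Ω₁) = -0.02580 - 0.17215j ; Y_{7,-6}(Ω₂) = -0.37196 - 0.01717j ; Δ = 0.00664 + 0.06447j
  [-5]  conj(Y_{7,-5})(Ω₁) = -0.28911 - 0.22503j ; Y_{7,-5}(Ω₂) = -0.04616 + 0.07330j ; Δ = 0.02984 - 0.01080j
  [-4]  conj(Y_{7,-4})(Ω₁) = -0.44789 + 0.04457j ; Y_{7,-4}(Ω₂) = -0.16635 - 0.30975j ; Δ = 0.08831 + 0.13132j
  [-3]  conj(Y_{7,-3})(Ω₁) = -0.13070 + 0.15175j ; Y_{7,-3}(Ω₂) = 0.02487 + 0.00057j ; Δ = -0.00334 + 0.00370j
  [-2]  conj(Y_{7,-2})(Ω₁) = -0.01268 - 0.25548j ; Y_{7,-2}(Ω₂) = 0.16664 - 0.27865j ; Δ = -0.07330 - 0.03904j
  [-1]  conj(Y_{7,-1})(Ω₁) = -0.23840 - 0.22686j ; Y_{7,-1}(Ω₂) = 0.03303 + 0.05825j ; Δ = 0.00534 - 0.02138j
  [+0]  conj(Y_{7,0})(Ω₁) = 0.16504 + 0.00000j ; Y_{7,0}(Ω₂) = 0.31447 + 0.00000j ; Δ = 0.05190 + 0.00000j
  [+1]  conj(Y_{7,1})(Ω₁) = 0.23840 - 0.22686j ; Y_{7,1}(Ω₂) = -0.03303 + 0.05825j ; Δ = 0.00534 + 0.02138j
  [+2]  conj(Y_{7,2})(Ω₁) = -0.01268 + 0.25548j ; Y_{7,2}(Ω₂) = 0.16664 + 0.27865j ; Δ = -0.07330 + 0.03904j
  [+3]  conj(Y_{7,3})(Ω₁) = 0.13070 + 0.15175j ; Y_{7,3}(Ω₂) = -0.02487 + 0.00057j ; Δ = -0.00334 - 0.00370j
  [+4]  conj(Y_{7,4})(Ω₁) = -0.44789 - 0.04457j ; Y_{7,4}(Ω₂) = -0.16635 + 0.30975j ; Δ = 0.08831 - 0.13132j
  [+5]  conj(Y_{7,5})(Ω₁) = 0.28911 - 0.22503j ; Y_{7,5}(Ω₂) = 0.04616 + 0.07330j ; Δ = 0.02984 + 0.01080j
  [+6]  conj(Y_{7,6})(Ω₁) = -0.02580 + 0.17215j ; Y_{7,6}(Ω₂) = -0.37196 + 0.01717j ; Δ = 0.00664 - 0.06447j
  [+7]  conj(Y_{7,7})(Ω₁) = -0.02728 - 0.03888j ; Y_{7,7}(Ω₂) = -0.18505 + 0.36449j ; Δ = 0.01922 - 0.00275j
Accumulated sum 0.19733 - 0.00000j; after 4π/(2l+1) scaling, 0.16532 - 0.00000j ⇒ P_7 = 0.165318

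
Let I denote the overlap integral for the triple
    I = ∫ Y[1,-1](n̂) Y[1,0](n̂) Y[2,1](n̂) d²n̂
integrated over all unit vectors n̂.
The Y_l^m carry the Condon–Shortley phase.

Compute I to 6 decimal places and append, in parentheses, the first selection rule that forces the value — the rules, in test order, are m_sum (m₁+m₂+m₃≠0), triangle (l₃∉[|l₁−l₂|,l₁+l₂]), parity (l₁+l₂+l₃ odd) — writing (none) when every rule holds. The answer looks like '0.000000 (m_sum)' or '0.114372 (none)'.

-0.218510 (none)

Checks pass: Σm=0; 4 even; l₃=2∈[0,2].
(2·1+1)(2·1+1)(2·2+1) = 45
Δ: 0! 2! 2! / 5! → 1/30
sum: t=0:+1/1 = 1/1
3j²(1 1 2; 0 0 0) = Δ·Π!·Σ² = 2/15  (sign +1)
sum: t=0:+1/2 = 1/2
3j²(1 1 2; -1 0 1) = Δ·Π!·Σ² = 1/10  (sign -1)
combine: 4πI² = 45·2/15·1/10 = 3/5
take √, sign -1: I = -0.21850969
No selection rule forces the value: the integral is nonzero (none).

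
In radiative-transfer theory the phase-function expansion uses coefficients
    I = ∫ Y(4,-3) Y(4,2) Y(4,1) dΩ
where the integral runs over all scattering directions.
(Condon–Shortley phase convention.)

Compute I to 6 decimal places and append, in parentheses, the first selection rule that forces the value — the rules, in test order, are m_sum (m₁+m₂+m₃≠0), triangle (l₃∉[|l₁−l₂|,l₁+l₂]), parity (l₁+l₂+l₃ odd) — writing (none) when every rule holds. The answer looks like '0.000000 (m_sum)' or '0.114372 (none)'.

-0.063661 (none)

Checks pass: Σm=0; 12 even; l₃=4∈[0,8].
(2·4+1)(2·4+1)(2·4+1) = 729
Δ: 4! 4! 4! / 13! → 1/450450
sum: t=0:+1/13824 t=1:−1/216 t=2:+1/64 t=3:−1/216 t=4:+1/13824 = 5/768
3j²(4 4 4; 0 0 0) = Δ·Π!·Σ² = 18/1001  (sign +1)
sum: t=3:−1/864 t=4:+1/576 = 1/1728
3j²(4 4 4; -3 2 1) = Δ·Π!·Σ² = 5/1287  (sign -1)
combine: 4πI² = 729·18/1001·5/1287 = 7290/143143
take √, sign -1: I = -0.06366105
No selection rule forces the value: the integral is nonzero (none).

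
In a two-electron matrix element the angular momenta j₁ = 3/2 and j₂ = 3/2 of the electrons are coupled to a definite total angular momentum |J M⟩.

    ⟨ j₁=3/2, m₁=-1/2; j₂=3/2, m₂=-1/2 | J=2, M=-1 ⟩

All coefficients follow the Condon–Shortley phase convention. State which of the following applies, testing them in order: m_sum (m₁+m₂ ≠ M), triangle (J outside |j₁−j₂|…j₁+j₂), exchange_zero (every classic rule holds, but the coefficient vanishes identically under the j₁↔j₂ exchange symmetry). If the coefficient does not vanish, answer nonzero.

m-sum: m₁+m₂ = -1/2+(-1/2) = -1, M = -1  ✓
triangle: |j₁−j₂| = 0 ≤ J = 2 ≤ j₁+j₂ = 3  ✓
exchange: j₁=j₂ and m₁=m₂, and (−1)^(j₁+j₂−J) = (−1)^1 = −1 forces ⟨j₁m₁;j₂m₂|JM⟩ = −⟨j₂m₂;j₁m₁|JM⟩ = −⟨j₁m₁;j₂m₂|JM⟩ ⇒ the coefficient vanishes identically
Racah sum check: Σ_k collapses to 0 ⇒ CG = 0

exchange_zero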